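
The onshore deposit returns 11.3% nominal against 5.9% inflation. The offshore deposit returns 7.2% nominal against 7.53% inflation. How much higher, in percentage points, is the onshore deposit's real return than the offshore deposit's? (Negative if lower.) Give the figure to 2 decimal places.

5.41

The onshore deposit real return: 1.113/1.059 − 1 = 5.099%.
The offshore deposit real return: 1.072/1.0753 − 1 = -0.307%.
Difference: 5.099 − (-0.307) = 5.406 pp.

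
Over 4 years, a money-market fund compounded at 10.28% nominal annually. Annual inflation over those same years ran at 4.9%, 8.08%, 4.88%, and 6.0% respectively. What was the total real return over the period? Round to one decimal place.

17.3%

Cumulative inflation factor: 1.049 × 1.0808 × 1.0488 × 1.060 ≈ 1.26043.
Nominal growth factor: 1.47906. Real growth factor = 1.47906 / 1.26043 ≈ 1.17346.
Total real return ≈ 17.3458%.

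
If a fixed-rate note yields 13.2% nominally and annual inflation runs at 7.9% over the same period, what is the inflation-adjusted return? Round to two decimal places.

4.91%

Real return via the Fisher equation: (1 + 13.2%)/(1 + 7.9%) − 1 = 1.132/1.079 − 1 ≈ 0.04912.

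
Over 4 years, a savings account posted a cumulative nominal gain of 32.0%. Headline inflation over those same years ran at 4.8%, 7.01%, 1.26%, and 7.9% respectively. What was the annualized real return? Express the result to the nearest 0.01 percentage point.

Cumulative inflation factor: 1.048 × 1.0701 × 1.0126 × 1.079 ≈ 1.22531.
Nominal growth factor: 1.32000. Real growth factor = 1.32000 / 1.22531 ≈ 1.07728.
Annualized: 1.07728^(1/4) − 1 ≈ 0.01878.

1.88%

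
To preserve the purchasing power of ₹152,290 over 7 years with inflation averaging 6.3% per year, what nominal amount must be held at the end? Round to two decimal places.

Cumulative price-level factor: (1+6.3%)^7 ≈ 1.5336732814.
Multiplying ₹152,290 by the price-level factor gives the future nominal sum.

₹233,563.10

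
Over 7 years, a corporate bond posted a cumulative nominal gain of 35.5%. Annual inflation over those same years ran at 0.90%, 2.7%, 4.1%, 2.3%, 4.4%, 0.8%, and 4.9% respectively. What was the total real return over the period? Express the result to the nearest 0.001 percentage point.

Cumulative inflation factor: 1.0090 × 1.027 × 1.041 × 1.023 × 1.044 × 1.008 × 1.049 ≈ 1.21822.
Nominal growth factor: 1.35500. Real growth factor = 1.35500 / 1.21822 ≈ 1.11228.
Total real return ≈ 11.2282%.

11.228%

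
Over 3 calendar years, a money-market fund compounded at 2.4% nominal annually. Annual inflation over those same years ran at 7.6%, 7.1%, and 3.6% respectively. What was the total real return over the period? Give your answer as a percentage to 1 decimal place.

-10.1%

Cumulative inflation factor: 1.076 × 1.071 × 1.036 ≈ 1.19388.
Nominal growth factor: 1.07374. Real growth factor = 1.07374 / 1.19388 ≈ 0.89937.
Total real return ≈ -10.0630%.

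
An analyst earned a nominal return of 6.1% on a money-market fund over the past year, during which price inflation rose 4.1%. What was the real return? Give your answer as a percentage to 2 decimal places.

Real return via the Fisher equation: (1 + 6.1%)/(1 + 4.1%) − 1 = 1.061/1.041 − 1 ≈ 0.01921.

1.92%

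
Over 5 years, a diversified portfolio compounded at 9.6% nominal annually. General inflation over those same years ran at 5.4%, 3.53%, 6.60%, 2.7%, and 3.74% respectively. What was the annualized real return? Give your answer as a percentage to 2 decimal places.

Cumulative inflation factor: 1.054 × 1.0353 × 1.0660 × 1.027 × 1.0374 ≈ 1.23931.
Nominal growth factor: 1.58144. Real growth factor = 1.58144 / 1.23931 ≈ 1.27606.
Annualized: 1.27606^(1/5) − 1 ≈ 0.04996.

5.00%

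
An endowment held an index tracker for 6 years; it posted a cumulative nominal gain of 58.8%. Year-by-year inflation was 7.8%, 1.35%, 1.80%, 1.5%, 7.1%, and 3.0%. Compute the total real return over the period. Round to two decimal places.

27.52%

Cumulative inflation factor: 1.078 × 1.0135 × 1.0180 × 1.015 × 1.071 × 1.030 ≈ 1.24533.
Nominal growth factor: 1.58800. Real growth factor = 1.58800 / 1.24533 ≈ 1.27517.
Total real return ≈ 27.5168%.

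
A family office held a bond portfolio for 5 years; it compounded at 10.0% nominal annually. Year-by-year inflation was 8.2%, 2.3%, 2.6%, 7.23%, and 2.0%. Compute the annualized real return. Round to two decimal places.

Cumulative inflation factor: 1.082 × 1.023 × 1.026 × 1.0723 × 1.020 ≈ 1.24213.
Nominal growth factor: 1.61051. Real growth factor = 1.61051 / 1.24213 ≈ 1.29657.
Annualized: 1.29657^(1/5) − 1 ≈ 0.05332.

5.33%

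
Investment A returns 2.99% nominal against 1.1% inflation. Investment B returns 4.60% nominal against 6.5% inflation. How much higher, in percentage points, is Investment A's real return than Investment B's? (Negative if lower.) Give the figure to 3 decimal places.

3.653

Investment A real return: 1.0299/1.011 − 1 = 1.8694%.
Investment B real return: 1.0460/1.065 − 1 = -1.7840%.
Difference: 1.8694 − (-1.7840) = 3.6534 pp.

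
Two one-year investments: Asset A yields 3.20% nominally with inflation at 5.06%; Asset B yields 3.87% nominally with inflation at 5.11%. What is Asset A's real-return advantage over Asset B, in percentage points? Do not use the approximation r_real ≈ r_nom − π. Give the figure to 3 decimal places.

Asset A real return: 1.0320/1.0506 − 1 = -1.7704%.
Asset B real return: 1.0387/1.0511 − 1 = -1.1797%.
Difference: -1.7704 − (-1.1797) = -0.5907 pp.

-0.591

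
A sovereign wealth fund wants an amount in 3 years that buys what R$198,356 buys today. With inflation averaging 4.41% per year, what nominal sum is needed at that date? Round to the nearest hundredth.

Cumulative price-level factor: (1+4.41%)^3 ≈ 1.1382201961.
The nominal amount required is R$198,356 scaled up by that factor.

R$225,772.81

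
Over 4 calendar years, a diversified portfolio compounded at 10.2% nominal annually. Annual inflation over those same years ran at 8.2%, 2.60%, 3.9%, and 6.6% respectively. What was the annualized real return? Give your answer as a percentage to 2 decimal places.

4.65%

Cumulative inflation factor: 1.082 × 1.0260 × 1.039 × 1.066 ≈ 1.22955.
Nominal growth factor: 1.47478. Real growth factor = 1.47478 / 1.22955 ≈ 1.19944.
Annualized: 1.19944^(1/4) − 1 ≈ 0.04651.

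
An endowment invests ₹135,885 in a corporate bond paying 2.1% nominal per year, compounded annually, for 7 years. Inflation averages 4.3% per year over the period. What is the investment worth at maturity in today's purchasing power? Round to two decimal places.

Nominal value at maturity: ₹135,885 × (1 + 2.1%)^7 ≈ ₹157,163.51.
Price-level factor over 7 years: (1 + 4.3%)^7 ≈ 1.3427345347.
Dividing the nominal maturity value by the price-level factor gives the value in today's money.

₹117,047.34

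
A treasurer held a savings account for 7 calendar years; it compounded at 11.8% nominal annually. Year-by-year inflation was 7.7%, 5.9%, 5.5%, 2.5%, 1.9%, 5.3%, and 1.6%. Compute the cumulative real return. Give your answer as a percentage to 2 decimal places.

Cumulative inflation factor: 1.077 × 1.059 × 1.055 × 1.025 × 1.019 × 1.053 × 1.016 ≈ 1.34457.
Nominal growth factor: 2.18320. Real growth factor = 2.18320 / 1.34457 ≈ 1.62371.
Total real return ≈ 62.3710%.

62.37%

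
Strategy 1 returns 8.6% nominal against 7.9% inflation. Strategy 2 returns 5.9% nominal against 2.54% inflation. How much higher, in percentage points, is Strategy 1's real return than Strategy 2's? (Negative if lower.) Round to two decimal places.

Strategy 1 real return: 1.086/1.079 − 1 = 0.649%.
Strategy 2 real return: 1.059/1.0254 − 1 = 3.277%.
Difference: 0.649 − 3.277 = -2.628 pp.

-2.63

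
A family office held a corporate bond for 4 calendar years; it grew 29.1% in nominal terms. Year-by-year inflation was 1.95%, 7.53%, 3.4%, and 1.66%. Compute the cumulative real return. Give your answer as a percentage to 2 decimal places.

Cumulative inflation factor: 1.0195 × 1.0753 × 1.034 × 1.0166 ≈ 1.15236.
Nominal growth factor: 1.29100. Real growth factor = 1.29100 / 1.15236 ≈ 1.12031.
Total real return ≈ 12.0311%.

12.03%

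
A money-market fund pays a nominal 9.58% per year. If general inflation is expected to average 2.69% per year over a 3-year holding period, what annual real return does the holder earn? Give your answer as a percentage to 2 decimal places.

6.71%

With constant rates the annual real return is the same each year: (1+9.58%)/(1+2.69%) − 1 = 0.06710.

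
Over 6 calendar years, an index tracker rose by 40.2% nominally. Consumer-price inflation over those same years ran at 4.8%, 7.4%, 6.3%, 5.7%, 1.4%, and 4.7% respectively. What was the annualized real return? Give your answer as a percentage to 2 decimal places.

Cumulative inflation factor: 1.048 × 1.074 × 1.063 × 1.057 × 1.014 × 1.047 ≈ 1.34264.
Nominal growth factor: 1.40200. Real growth factor = 1.40200 / 1.34264 ≈ 1.04421.
Annualized: 1.04421^(1/6) − 1 ≈ 0.00724.

0.72%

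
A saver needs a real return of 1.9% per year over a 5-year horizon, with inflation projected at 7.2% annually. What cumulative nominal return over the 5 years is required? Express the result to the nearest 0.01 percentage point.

Required annual nominal rate: (1+1.9%)(1+7.2%) − 1 = 9.2368%.
Cumulative over 5 years: (1 + 0.092368)^5 − 1 ≈ 0.55541.

55.54%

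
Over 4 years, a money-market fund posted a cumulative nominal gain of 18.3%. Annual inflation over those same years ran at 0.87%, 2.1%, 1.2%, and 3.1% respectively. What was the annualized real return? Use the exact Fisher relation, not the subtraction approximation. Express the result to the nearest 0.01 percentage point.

Cumulative inflation factor: 1.0087 × 1.021 × 1.012 × 1.031 ≈ 1.07455.
Nominal growth factor: 1.18300. Real growth factor = 1.18300 / 1.07455 ≈ 1.10093.
Annualized: 1.10093^(1/4) − 1 ≈ 0.02433.

2.43%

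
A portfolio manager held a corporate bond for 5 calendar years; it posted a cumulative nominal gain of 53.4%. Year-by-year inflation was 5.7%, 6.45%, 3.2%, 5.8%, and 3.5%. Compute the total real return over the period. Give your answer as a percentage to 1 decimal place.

20.6%

Cumulative inflation factor: 1.057 × 1.0645 × 1.032 × 1.058 × 1.035 ≈ 1.27153.
Nominal growth factor: 1.53400. Real growth factor = 1.53400 / 1.27153 ≈ 1.20642.
Total real return ≈ 20.6421%.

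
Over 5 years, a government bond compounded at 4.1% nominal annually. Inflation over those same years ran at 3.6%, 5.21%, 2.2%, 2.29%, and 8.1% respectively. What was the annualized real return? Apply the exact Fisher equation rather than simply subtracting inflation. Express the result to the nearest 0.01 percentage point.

-0.15%

Cumulative inflation factor: 1.036 × 1.0521 × 1.022 × 1.0229 × 1.081 ≈ 1.23176.
Nominal growth factor: 1.22251. Real growth factor = 1.22251 / 1.23176 ≈ 0.99249.
Annualized: 0.99249^(1/5) − 1 ≈ -0.00151.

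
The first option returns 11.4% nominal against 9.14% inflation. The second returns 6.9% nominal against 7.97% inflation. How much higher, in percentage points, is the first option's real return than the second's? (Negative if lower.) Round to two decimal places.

3.06

The first option real return: 1.114/1.0914 − 1 = 2.071%.
The second real return: 1.069/1.0797 − 1 = -0.991%.
Difference: 2.071 − (-0.991) = 3.062 pp.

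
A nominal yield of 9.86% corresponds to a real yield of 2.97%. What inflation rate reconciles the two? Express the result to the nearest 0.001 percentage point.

6.691%

From (1+r_nom) = (1+r_real)(1+π), we get 1+π = (1 + 9.86%)/(1 + 2.97%) = 1.0986/1.0297 ≈ 1.06691.
So π ≈ 6.6913%.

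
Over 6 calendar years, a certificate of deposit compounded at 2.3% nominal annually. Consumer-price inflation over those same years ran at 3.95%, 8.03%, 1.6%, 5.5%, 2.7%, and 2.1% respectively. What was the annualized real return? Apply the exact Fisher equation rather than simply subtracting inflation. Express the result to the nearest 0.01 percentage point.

-1.59%

Cumulative inflation factor: 1.0395 × 1.0803 × 1.016 × 1.055 × 1.027 × 1.021 ≈ 1.26215.
Nominal growth factor: 1.14618. Real growth factor = 1.14618 / 1.26215 ≈ 0.90812.
Annualized: 0.90812^(1/6) − 1 ≈ -0.01594.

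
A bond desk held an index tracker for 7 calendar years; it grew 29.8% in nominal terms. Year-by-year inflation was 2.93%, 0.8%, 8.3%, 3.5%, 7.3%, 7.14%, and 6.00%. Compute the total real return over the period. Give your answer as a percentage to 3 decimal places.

Cumulative inflation factor: 1.0293 × 1.008 × 1.083 × 1.035 × 1.073 × 1.0714 × 1.0600 ≈ 1.41719.
Nominal growth factor: 1.29800. Real growth factor = 1.29800 / 1.41719 ≈ 0.91590.
Total real return ≈ -8.4104%.

-8.410%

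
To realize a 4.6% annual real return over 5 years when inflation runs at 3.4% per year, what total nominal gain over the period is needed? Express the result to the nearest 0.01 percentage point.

48.00%

Required annual nominal rate: (1+4.6%)(1+3.4%) − 1 = 8.1564%.
Cumulative over 5 years: (1 + 0.081564)^5 − 1 ≈ 0.48000.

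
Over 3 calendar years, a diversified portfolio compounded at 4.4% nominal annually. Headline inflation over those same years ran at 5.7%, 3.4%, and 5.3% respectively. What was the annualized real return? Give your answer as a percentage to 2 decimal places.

Cumulative inflation factor: 1.057 × 1.034 × 1.053 ≈ 1.15086.
Nominal growth factor: 1.13789. Real growth factor = 1.13789 / 1.15086 ≈ 0.98873.
Annualized: 0.98873^(1/3) − 1 ≈ -0.00377.

-0.38%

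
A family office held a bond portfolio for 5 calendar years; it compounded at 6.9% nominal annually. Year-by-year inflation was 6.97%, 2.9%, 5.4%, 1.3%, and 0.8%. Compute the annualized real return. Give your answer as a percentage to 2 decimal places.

3.34%

Cumulative inflation factor: 1.0697 × 1.029 × 1.054 × 1.013 × 1.008 ≈ 1.18464.
Nominal growth factor: 1.39601. Real growth factor = 1.39601 / 1.18464 ≈ 1.17842.
Annualized: 1.17842^(1/5) − 1 ≈ 0.03338.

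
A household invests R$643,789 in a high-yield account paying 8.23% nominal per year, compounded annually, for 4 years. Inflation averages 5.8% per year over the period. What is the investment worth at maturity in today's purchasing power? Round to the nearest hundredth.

R$705,003.89

Nominal value at maturity: R$643,789 × (1 + 8.23%)^4 ≈ R$883,352.79.
Price-level factor over 4 years: (1 + 5.8%)^4 ≈ 1.2529757645.
Dividing the nominal maturity value by the price-level factor gives the value in today's money.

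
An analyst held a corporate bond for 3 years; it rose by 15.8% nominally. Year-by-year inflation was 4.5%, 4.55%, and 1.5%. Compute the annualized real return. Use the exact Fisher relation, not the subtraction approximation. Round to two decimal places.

1.45%

Cumulative inflation factor: 1.045 × 1.0455 × 1.015 ≈ 1.10894.
Nominal growth factor: 1.15800. Real growth factor = 1.15800 / 1.10894 ≈ 1.04424.
Annualized: 1.04424^(1/3) − 1 ≈ 0.01454.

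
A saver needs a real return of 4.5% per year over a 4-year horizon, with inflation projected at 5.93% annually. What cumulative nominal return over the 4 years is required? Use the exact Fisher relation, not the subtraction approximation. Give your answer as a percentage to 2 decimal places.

Required annual nominal rate: (1+4.5%)(1+5.93%) − 1 = 10.69685%.
Cumulative over 4 years: (1 + 0.1069685)^4 − 1 ≈ 0.50155.

50.16%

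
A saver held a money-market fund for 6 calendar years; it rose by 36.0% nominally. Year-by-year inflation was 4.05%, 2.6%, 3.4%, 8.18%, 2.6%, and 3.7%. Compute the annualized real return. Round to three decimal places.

Cumulative inflation factor: 1.0405 × 1.026 × 1.034 × 1.0818 × 1.026 × 1.037 ≈ 1.27052.
Nominal growth factor: 1.36000. Real growth factor = 1.36000 / 1.27052 ≈ 1.07042.
Annualized: 1.07042^(1/6) − 1 ≈ 0.01141.

1.141%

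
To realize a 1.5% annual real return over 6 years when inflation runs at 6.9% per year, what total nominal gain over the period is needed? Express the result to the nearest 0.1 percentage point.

63.2%

Required annual nominal rate: (1+1.5%)(1+6.9%) − 1 = 8.5035%.
Cumulative over 6 years: (1 + 0.085035)^6 − 1 ≈ 0.63178.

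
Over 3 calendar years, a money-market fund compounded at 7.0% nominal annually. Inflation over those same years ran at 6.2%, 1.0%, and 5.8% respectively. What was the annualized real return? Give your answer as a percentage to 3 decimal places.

2.582%

Cumulative inflation factor: 1.062 × 1.010 × 1.058 ≈ 1.13483.
Nominal growth factor: 1.22504. Real growth factor = 1.22504 / 1.13483 ≈ 1.07949.
Annualized: 1.07949^(1/3) − 1 ≈ 0.02582.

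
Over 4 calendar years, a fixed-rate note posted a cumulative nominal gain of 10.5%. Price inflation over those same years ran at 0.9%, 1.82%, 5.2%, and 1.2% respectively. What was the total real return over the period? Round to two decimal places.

Cumulative inflation factor: 1.009 × 1.0182 × 1.052 × 1.012 ≈ 1.09376.
Nominal growth factor: 1.10500. Real growth factor = 1.10500 / 1.09376 ≈ 1.01028.
Total real return ≈ 1.0280%.

1.03%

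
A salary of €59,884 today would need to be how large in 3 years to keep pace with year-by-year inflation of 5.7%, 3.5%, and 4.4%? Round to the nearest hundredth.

Cumulative price-level factor: 1.057 × 1.035 × 1.044 = 1.14213078.
The nominal amount required is €59,884 scaled up by that factor.

€68,395.36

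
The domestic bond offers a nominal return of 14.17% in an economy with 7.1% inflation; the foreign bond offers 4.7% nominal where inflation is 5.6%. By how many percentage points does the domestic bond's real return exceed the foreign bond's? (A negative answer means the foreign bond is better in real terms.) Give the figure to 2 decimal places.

7.45

The domestic bond real return: 1.1417/1.071 − 1 = 6.601%.
The foreign bond real return: 1.047/1.056 − 1 = -0.852%.
Difference: 6.601 − (-0.852) = 7.453 pp.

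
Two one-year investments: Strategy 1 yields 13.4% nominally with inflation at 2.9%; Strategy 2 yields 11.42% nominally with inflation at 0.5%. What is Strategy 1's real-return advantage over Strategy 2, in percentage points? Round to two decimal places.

-0.66

Strategy 1 real return: 1.134/1.029 − 1 = 10.204%.
Strategy 2 real return: 1.1142/1.005 − 1 = 10.866%.
Difference: 10.204 − 10.866 = -0.662 pp.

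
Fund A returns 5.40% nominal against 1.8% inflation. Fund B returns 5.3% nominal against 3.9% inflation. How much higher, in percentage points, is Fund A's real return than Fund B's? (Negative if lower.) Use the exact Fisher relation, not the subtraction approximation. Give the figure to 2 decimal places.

Fund A real return: 1.0540/1.018 − 1 = 3.536%.
Fund B real return: 1.053/1.039 − 1 = 1.347%.
Difference: 3.536 − 1.347 = 2.189 pp.

2.19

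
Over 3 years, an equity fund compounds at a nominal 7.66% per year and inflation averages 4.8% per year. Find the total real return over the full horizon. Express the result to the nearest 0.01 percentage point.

The annual real rate is (1+7.66%)/(1+4.8%) − 1 = 2.7290%.
Compounded over 3 years: (1 + 0.027290)^3 − 1 ≈ 0.08412.

8.41%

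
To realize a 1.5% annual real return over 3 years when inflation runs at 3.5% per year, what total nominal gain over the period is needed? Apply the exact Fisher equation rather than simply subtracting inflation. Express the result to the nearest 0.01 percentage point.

15.94%

Required annual nominal rate: (1+1.5%)(1+3.5%) − 1 = 5.0525%.
Cumulative over 3 years: (1 + 0.050525)^3 − 1 ≈ 0.15936.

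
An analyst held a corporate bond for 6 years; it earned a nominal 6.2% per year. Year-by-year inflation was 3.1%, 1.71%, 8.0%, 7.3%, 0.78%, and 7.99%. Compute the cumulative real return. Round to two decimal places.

8.48%

Cumulative inflation factor: 1.031 × 1.0171 × 1.080 × 1.073 × 1.0078 × 1.0799 ≈ 1.32252.
Nominal growth factor: 1.43465. Real growth factor = 1.43465 / 1.32252 ≈ 1.08478.
Total real return ≈ 8.4784%.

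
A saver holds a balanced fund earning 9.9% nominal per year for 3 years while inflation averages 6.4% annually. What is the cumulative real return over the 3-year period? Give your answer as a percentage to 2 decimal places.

10.20%

The annual real rate is (1+9.9%)/(1+6.4%) − 1 = 3.2895%.
Compounded over 3 years: (1 + 0.032895)^3 − 1 ≈ 0.10197.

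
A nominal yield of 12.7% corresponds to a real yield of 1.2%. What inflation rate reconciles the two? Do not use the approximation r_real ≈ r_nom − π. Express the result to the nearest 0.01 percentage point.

From (1+r_nom) = (1+r_real)(1+π), we get 1+π = (1 + 12.7%)/(1 + 1.2%) = 1.127/1.012 ≈ 1.11364.
So π ≈ 11.3636%.

11.36%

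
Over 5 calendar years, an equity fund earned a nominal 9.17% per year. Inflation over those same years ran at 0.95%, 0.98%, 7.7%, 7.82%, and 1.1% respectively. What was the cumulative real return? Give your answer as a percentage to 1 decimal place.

29.6%

Cumulative inflation factor: 1.0095 × 1.0098 × 1.077 × 1.0782 × 1.011 ≈ 1.19676.
Nominal growth factor: 1.55066. Real growth factor = 1.55066 / 1.19676 ≈ 1.29571.
Total real return ≈ 29.5713%.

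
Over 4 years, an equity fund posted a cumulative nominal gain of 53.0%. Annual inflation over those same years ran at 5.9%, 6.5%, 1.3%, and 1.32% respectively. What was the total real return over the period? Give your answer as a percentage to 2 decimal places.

Cumulative inflation factor: 1.059 × 1.065 × 1.013 × 1.0132 ≈ 1.15758.
Nominal growth factor: 1.53000. Real growth factor = 1.53000 / 1.15758 ≈ 1.32173.
Total real return ≈ 32.1725%.

32.17%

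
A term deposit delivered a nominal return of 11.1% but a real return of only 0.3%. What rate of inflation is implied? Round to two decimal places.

10.77%

From (1+r_nom) = (1+r_real)(1+π), we get 1+π = (1 + 11.1%)/(1 + 0.3%) = 1.111/1.003 ≈ 1.10768.
So π ≈ 10.7677%.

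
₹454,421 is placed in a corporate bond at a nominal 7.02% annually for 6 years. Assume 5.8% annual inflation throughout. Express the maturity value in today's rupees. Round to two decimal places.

₹486,781.50

Nominal value at maturity: ₹454,421 × (1 + 7.02%)^6 ≈ ₹682,728.56.
Price-level factor over 6 years: (1 + 5.8%)^6 ≈ 1.4025359636.
The maturity value deflated by that factor is the answer in today's purchasing power.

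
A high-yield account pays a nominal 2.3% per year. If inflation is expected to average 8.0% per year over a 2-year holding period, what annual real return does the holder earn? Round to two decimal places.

With constant rates the annual real return is the same each year: (1+2.3%)/(1+8.0%) − 1 = -0.05278.

-5.28%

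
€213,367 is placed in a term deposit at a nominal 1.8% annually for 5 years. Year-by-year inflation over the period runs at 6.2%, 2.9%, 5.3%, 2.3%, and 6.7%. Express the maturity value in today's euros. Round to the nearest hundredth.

€185,719.64

Nominal value at maturity: €213,367 × (1 + 1.8%)^5 ≈ €233,273.90.
Price-level factor over 5 years: 1.062 × 1.029 × 1.053 × 1.023 × 1.067 ≈ 1.2560540143.
Dividing the nominal maturity value by the price-level factor gives the value in today's money.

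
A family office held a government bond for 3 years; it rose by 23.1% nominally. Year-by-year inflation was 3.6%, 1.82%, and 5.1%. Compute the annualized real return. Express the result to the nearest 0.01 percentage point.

Cumulative inflation factor: 1.036 × 1.0182 × 1.051 ≈ 1.10865.
Nominal growth factor: 1.23100. Real growth factor = 1.23100 / 1.10865 ≈ 1.11036.
Annualized: 1.11036^(1/3) − 1 ≈ 0.03551.

3.55%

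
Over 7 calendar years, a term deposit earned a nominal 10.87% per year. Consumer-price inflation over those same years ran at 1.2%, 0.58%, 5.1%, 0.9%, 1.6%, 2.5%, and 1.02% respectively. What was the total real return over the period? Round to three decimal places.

81.337%

Cumulative inflation factor: 1.012 × 1.0058 × 1.051 × 1.009 × 1.016 × 1.025 × 1.0102 ≈ 1.13556.
Nominal growth factor: 2.05920. Real growth factor = 2.05920 / 1.13556 ≈ 1.81337.
Total real return ≈ 81.3374%.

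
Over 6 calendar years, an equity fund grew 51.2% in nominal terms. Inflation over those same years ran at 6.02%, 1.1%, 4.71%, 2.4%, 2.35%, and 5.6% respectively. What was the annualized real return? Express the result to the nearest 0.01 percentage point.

3.33%

Cumulative inflation factor: 1.0602 × 1.011 × 1.0471 × 1.024 × 1.0235 × 1.056 ≈ 1.24216.
Nominal growth factor: 1.51200. Real growth factor = 1.51200 / 1.24216 ≈ 1.21723.
Annualized: 1.21723^(1/6) − 1 ≈ 0.03331.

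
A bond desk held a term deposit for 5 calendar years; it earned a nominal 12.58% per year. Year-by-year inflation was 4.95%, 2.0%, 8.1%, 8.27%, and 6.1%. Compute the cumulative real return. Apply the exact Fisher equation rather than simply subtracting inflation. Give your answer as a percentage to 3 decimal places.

36.042%

Cumulative inflation factor: 1.0495 × 1.020 × 1.081 × 1.0827 × 1.061 ≈ 1.32933.
Nominal growth factor: 1.80845. Real growth factor = 1.80845 / 1.32933 ≈ 1.36042.
Total real return ≈ 36.0424%.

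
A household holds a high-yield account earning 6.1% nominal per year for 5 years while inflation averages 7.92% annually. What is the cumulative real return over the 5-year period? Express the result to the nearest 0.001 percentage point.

-8.153%

The annual real rate is (1+6.1%)/(1+7.92%) − 1 = -1.6864%.
Compounded over 5 years: (1 + -0.016864)^5 − 1 ≈ -0.08153.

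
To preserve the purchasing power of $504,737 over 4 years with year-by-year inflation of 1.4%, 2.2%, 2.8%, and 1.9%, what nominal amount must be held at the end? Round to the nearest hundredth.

Cumulative price-level factor: 1.014 × 1.022 × 1.028 × 1.019 ≈ 1.0855657919.
The nominal amount required is $504,737 scaled up by that factor.

$547,925.22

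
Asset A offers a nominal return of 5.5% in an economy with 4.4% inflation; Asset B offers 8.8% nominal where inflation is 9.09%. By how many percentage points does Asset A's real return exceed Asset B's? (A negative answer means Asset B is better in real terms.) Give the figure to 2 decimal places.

Asset A real return: 1.055/1.044 − 1 = 1.054%.
Asset B real return: 1.088/1.0909 − 1 = -0.266%.
Difference: 1.054 − (-0.266) = 1.320 pp.

1.32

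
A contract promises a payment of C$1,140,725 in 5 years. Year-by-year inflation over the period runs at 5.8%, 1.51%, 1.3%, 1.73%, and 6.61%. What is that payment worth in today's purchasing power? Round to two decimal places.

C$966,785.28

Price-level factor over 5 years: 1.058 × 1.0151 × 1.013 × 1.0173 × 1.0661 ≈ 1.1799155608.
Purchasing power today: C$1,140,725 divided by that factor.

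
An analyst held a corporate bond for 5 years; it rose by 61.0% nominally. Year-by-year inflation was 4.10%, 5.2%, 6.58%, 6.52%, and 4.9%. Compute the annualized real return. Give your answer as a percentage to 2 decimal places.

4.30%

Cumulative inflation factor: 1.0410 × 1.052 × 1.0658 × 1.0652 × 1.049 ≈ 1.30421.
Nominal growth factor: 1.61000. Real growth factor = 1.61000 / 1.30421 ≈ 1.23446.
Annualized: 1.23446^(1/5) − 1 ≈ 0.04303.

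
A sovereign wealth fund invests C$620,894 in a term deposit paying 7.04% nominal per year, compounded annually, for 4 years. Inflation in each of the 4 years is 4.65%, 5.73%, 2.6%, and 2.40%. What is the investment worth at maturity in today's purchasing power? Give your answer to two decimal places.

Nominal value at maturity: C$620,894 × (1 + 7.04%)^4 ≈ C$815,083.06.
Price-level factor over 4 years: 1.0465 × 1.0573 × 1.026 × 1.0240 ≈ 1.1624781063.
Dividing the nominal maturity value by the price-level factor gives the value in today's money.

C$701,159.92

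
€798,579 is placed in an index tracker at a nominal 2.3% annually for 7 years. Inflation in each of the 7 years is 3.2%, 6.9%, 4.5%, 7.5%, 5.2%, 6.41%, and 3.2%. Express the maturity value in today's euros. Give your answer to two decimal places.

€654,014.36

Nominal value at maturity: €798,579 × (1 + 2.3%)^7 ≈ €936,369.63.
Price-level factor over 7 years: 1.032 × 1.069 × 1.045 × 1.075 × 1.052 × 1.0641 × 1.032 ≈ 1.4317264145.
The maturity value deflated by that factor is the answer in today's purchasing power.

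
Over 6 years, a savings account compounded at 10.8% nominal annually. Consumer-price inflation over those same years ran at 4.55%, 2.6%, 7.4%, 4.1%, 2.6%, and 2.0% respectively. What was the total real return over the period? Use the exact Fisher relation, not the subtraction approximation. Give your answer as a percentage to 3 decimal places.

47.423%

Cumulative inflation factor: 1.0455 × 1.026 × 1.074 × 1.041 × 1.026 × 1.020 ≈ 1.25509.
Nominal growth factor: 1.85028. Real growth factor = 1.85028 / 1.25509 ≈ 1.47423.
Total real return ≈ 47.4228%.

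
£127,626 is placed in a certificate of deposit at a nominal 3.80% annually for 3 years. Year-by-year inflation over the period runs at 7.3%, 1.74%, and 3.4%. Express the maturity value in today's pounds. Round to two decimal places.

Nominal value at maturity: £127,626 × (1 + 3.80%)^3 ≈ £142,735.24.
Price-level factor over 3 years: 1.073 × 1.0174 × 1.034 = 1.1287869868.
Dividing the nominal maturity value by the price-level factor gives the value in today's money.

£126,450.11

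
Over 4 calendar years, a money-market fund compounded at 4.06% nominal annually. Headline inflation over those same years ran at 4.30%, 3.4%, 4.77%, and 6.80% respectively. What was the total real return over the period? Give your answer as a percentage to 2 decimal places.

-2.83%

Cumulative inflation factor: 1.0430 × 1.034 × 1.0477 × 1.0680 ≈ 1.20674.
Nominal growth factor: 1.17256. Real growth factor = 1.17256 / 1.20674 ≈ 0.97168.
Total real return ≈ -2.8322%.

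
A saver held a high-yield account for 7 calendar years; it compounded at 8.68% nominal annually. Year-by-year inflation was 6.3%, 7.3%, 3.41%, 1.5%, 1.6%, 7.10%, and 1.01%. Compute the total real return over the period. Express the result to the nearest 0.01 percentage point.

Cumulative inflation factor: 1.063 × 1.073 × 1.0341 × 1.015 × 1.016 × 1.0710 × 1.0101 ≈ 1.31586.
Nominal growth factor: 1.79080. Real growth factor = 1.79080 / 1.31586 ≈ 1.36094.
Total real return ≈ 36.0938%.

36.09%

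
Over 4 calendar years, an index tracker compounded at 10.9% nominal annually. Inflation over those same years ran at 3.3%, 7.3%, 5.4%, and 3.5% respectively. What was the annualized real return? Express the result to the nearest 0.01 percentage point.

5.76%

Cumulative inflation factor: 1.033 × 1.073 × 1.054 × 1.035 ≈ 1.20915.
Nominal growth factor: 1.51261. Real growth factor = 1.51261 / 1.20915 ≈ 1.25097.
Annualized: 1.25097^(1/4) − 1 ≈ 0.05758.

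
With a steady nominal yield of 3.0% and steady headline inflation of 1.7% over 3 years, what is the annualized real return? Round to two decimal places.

1.28%

With constant rates the annual real return is the same each year: (1+3.0%)/(1+1.7%) − 1 = 0.01278.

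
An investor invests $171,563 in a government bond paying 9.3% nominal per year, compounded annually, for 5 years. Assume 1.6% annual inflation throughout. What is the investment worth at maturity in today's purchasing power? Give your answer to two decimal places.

$247,204.23

Nominal value at maturity: $171,563 × (1 + 9.3%)^5 ≈ $267,623.62.
Price-level factor over 5 years: (1 + 1.6%)^5 ≈ 1.0826012887.
The maturity value deflated by that factor is the answer in today's purchasing power.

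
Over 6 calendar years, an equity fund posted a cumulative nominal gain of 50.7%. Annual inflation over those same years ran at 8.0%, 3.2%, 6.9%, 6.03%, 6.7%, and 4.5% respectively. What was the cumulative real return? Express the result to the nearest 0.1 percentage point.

7.0%

Cumulative inflation factor: 1.080 × 1.032 × 1.069 × 1.0603 × 1.067 × 1.045 ≈ 1.40861.
Nominal growth factor: 1.50700. Real growth factor = 1.50700 / 1.40861 ≈ 1.06985.
Total real return ≈ 6.9849%.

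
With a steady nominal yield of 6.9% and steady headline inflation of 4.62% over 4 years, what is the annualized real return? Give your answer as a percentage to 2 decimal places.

2.18%

With constant rates the annual real return is the same each year: (1+6.9%)/(1+4.62%) − 1 = 0.02179.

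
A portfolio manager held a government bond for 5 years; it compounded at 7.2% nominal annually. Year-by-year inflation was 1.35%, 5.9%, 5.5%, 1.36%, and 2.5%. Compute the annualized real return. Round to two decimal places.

Cumulative inflation factor: 1.0135 × 1.059 × 1.055 × 1.0136 × 1.025 ≈ 1.17642.
Nominal growth factor: 1.41571. Real growth factor = 1.41571 / 1.17642 ≈ 1.20340.
Annualized: 1.20340^(1/5) − 1 ≈ 0.03772.

3.77%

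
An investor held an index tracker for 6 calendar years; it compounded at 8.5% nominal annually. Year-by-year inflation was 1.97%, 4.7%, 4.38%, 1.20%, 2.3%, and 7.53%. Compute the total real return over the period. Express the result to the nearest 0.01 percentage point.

31.51%

Cumulative inflation factor: 1.0197 × 1.047 × 1.0438 × 1.0120 × 1.023 × 1.0753 ≈ 1.24057.
Nominal growth factor: 1.63147. Real growth factor = 1.63147 / 1.24057 ≈ 1.31509.
Total real return ≈ 31.5092%.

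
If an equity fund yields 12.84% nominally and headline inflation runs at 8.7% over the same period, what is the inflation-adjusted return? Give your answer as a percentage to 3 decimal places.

3.809%

Real return via the Fisher equation: (1 + 12.84%)/(1 + 8.7%) − 1 = 1.1284/1.087 − 1 ≈ 0.03809.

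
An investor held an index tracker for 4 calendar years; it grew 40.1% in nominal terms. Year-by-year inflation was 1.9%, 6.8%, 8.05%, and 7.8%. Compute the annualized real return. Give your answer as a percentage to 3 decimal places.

2.533%

Cumulative inflation factor: 1.019 × 1.068 × 1.0805 × 1.078 ≈ 1.26762.
Nominal growth factor: 1.40100. Real growth factor = 1.40100 / 1.26762 ≈ 1.10522.
Annualized: 1.10522^(1/4) − 1 ≈ 0.02533.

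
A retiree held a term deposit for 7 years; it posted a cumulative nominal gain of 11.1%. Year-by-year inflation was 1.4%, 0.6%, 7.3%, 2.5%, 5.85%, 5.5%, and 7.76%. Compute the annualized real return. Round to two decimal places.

Cumulative inflation factor: 1.014 × 1.006 × 1.073 × 1.025 × 1.0585 × 1.055 × 1.0776 ≈ 1.35008.
Nominal growth factor: 1.11100. Real growth factor = 1.11100 / 1.35008 ≈ 0.82291.
Annualized: 0.82291^(1/7) − 1 ≈ -0.02746.

-2.75%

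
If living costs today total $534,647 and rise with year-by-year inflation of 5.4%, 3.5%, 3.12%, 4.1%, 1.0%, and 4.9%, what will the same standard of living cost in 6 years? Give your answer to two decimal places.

$663,343.67

Cumulative price-level factor: 1.054 × 1.035 × 1.0312 × 1.041 × 1.010 × 1.049 ≈ 1.2407133536.
Multiplying $534,647 by the price-level factor gives the future nominal sum.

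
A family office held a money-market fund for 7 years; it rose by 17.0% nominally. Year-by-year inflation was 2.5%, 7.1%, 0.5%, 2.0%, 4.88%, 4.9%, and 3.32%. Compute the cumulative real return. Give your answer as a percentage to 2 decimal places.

Cumulative inflation factor: 1.025 × 1.071 × 1.005 × 1.020 × 1.0488 × 1.049 × 1.0332 ≈ 1.27918.
Nominal growth factor: 1.17000. Real growth factor = 1.17000 / 1.27918 ≈ 0.91465.
Total real return ≈ -8.5353%.

-8.54%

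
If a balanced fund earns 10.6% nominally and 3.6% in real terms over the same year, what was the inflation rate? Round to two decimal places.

6.76%

From (1+r_nom) = (1+r_real)(1+π), we get 1+π = (1 + 10.6%)/(1 + 3.6%) = 1.106/1.036 ≈ 1.06757.
So π ≈ 6.7568%.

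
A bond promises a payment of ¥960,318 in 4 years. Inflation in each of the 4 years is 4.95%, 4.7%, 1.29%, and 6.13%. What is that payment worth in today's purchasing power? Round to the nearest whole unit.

Price-level factor over 4 years: 1.0495 × 1.047 × 1.0129 × 1.0613 ≈ 1.1812283453.
Purchasing power today: ¥960,318 divided by that factor.

¥812,983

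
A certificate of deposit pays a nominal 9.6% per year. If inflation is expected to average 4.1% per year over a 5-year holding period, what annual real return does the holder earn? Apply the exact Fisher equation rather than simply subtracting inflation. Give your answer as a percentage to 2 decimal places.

5.28%

With constant rates the annual real return is the same each year: (1+9.6%)/(1+4.1%) − 1 = 0.05283.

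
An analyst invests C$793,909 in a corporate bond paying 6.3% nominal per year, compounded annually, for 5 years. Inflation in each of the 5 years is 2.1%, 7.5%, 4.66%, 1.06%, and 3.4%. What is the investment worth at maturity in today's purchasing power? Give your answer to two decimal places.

Nominal value at maturity: C$793,909 × (1 + 6.3%)^5 ≈ C$1,077,549.05.
Price-level factor over 5 years: 1.021 × 1.075 × 1.0466 × 1.0106 × 1.034 ≈ 1.2003689954.
The maturity value deflated by that factor is the answer in today's purchasing power.

C$897,681.51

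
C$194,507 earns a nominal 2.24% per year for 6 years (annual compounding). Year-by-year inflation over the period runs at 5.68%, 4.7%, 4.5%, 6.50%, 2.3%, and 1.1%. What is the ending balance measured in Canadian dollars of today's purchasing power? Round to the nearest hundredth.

Nominal value at maturity: C$194,507 × (1 + 2.24%)^6 ≈ C$222,157.14.
Price-level factor over 6 years: 1.0568 × 1.047 × 1.045 × 1.0650 × 1.023 × 1.011 ≈ 1.2735974294.
The maturity value deflated by that factor is the answer in today's purchasing power.

C$174,432.78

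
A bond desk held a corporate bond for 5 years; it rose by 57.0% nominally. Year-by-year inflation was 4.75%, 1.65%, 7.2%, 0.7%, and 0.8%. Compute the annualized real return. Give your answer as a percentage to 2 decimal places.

Cumulative inflation factor: 1.0475 × 1.0165 × 1.072 × 1.007 × 1.008 ≈ 1.15863.
Nominal growth factor: 1.57000. Real growth factor = 1.57000 / 1.15863 ≈ 1.35504.
Annualized: 1.35504^(1/5) − 1 ≈ 0.06265.

6.27%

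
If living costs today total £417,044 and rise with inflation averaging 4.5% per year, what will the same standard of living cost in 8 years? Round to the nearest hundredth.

£593,078.53

Cumulative price-level factor: (1+4.5%)^8 ≈ 1.4221006128.
The nominal amount required is £417,044 scaled up by that factor.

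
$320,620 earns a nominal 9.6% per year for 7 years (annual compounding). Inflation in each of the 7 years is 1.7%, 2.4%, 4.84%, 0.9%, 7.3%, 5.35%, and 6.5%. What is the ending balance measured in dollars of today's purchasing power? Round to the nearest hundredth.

Nominal value at maturity: $320,620 × (1 + 9.6%)^7 ≈ $609,066.19.
Price-level factor over 7 years: 1.017 × 1.024 × 1.0484 × 1.009 × 1.073 × 1.0535 × 1.065 ≈ 1.3262425513.
The maturity value deflated by that factor is the answer in today's purchasing power.

$459,241.93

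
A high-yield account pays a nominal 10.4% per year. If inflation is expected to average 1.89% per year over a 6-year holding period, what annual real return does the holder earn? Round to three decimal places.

8.352%

With constant rates the annual real return is the same each year: (1+10.4%)/(1+1.89%) − 1 = 0.08352.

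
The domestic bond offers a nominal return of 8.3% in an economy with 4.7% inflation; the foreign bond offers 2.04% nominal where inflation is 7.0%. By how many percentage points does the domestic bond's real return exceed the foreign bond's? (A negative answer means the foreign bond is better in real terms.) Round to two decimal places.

8.07

The domestic bond real return: 1.083/1.047 − 1 = 3.438%.
The foreign bond real return: 1.0204/1.070 − 1 = -4.636%.
Difference: 3.438 − (-4.636) = 8.074 pp.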